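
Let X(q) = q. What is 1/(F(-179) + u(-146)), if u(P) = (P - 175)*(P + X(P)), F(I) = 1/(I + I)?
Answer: 358/33556055 ≈ 1.0669e-5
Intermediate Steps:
F(I) = 1/(2*I)
u(P) = 2*P*(-175 + P) (u(P) = (P - 175)*(P + P) = (-175 + P)*(2*P) = 2*P*(-175 + P))
1/(F(-179) + u(-146)) = 1/((½)/(-179) + 2*(-146)*(-175 - 146)) = 1/((½)*(-1/179) + 2*(-146)*(-321)) = 1/(-1/358 + 93732) = 1/(33556055/358) = 358/33556055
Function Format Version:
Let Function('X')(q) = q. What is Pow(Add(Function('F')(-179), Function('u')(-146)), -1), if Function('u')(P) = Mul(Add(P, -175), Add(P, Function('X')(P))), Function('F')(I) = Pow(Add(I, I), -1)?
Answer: Rational(358, 33556055) ≈ 1.0669e-5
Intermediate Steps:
Function('F')(I) = Mul(Rational(1, 2), Pow(I, -1)) (Function('F')(I) = Pow(Mul(2, I), -1) = Mul(Rational(1, 2), Pow(I, -1)))
Function('u')(P) = Mul(2, P, Add(-175, P)) (Function('u')(P) = Mul(Add(P, -175), Add(P, P)) = Mul(Add(-175, P), Mul(2, P)) = Mul(2, P, Add(-175, P)))
Pow(Add(Function('F')(-179), Function('u')(-146)), -1) = Pow(Add(Mul(Rational(1, 2), Pow(-179, -1)), Mul(2, -146, Add(-175, -146))), -1) = Pow(Add(Mul(Rational(1, 2), Rational(-1, 179)), Mul(2, -146, -321)), -1) = Pow(Add(Rational(-1, 358), 93732), -1) = Pow(Rational(33556055, 358), -1) = Rational(358, 33556055)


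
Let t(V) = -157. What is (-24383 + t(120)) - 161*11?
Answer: -26311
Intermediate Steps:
(-24383 + t(120)) - 161*11 = (-24383 - 157) - 161*11 = -24540 - 1771 = -26311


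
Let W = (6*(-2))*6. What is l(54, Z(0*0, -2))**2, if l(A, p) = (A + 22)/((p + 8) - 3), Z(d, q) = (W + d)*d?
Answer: 5776/25 ≈ 231.04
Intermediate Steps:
W = -72 (W = -12*6 = -72)
Z(d, q) = d*(-72 + d) (Z(d, q) = (-72 + d)*d = d*(-72 + d))
l(A, p) = (22 + A)/(5 + p) (l(A, p) = (22 + A)/((8 + p) - 3) = (22 + A)/(5 + p))
l(54, Z(0*0, -2))**2 = ((22 + 54)/(5 + (0*0)*(-72 + 0*0)))**2 = (76/(5 + 0*(-72 + 0)))**2 = (76/(5 + 0*(-72)))**2 = (76/(5 + 0))**2 = (76/5)**2 = 5776/25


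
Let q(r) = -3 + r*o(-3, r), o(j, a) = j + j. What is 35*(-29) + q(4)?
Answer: -1042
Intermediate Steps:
o(j, a) = 2*j
q(r) = -3 - 6*r (q(r) = -3 + r*(2*(-3)) = -3 + r*(-6) = -3 - 6*r)
35*(-29) + q(4) = 35*(-29) + (-3 - 6*4) = -1015 + (-3 - 24) = -1015 - 27 = -1042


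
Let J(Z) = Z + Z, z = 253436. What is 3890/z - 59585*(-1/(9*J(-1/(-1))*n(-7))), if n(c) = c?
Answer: -1887561740/3991617 ≈ -472.88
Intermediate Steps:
J(Z) = 2*Z
3890/z - 59585*(-1/(9*J(-1/(-1))*n(-7))) = 3890/253436 - 59585/((-7*(-9))*(2*(-1/(-1)))) = 3890*(1/253436) - 59585/(63*(2*(-1*(-1)))) = 1945/126718 - 59585/(63*(2*1)) = 1945/126718 - 59585/(63*2) = 1945/126718 - 59585/126 = -1887561740/3991617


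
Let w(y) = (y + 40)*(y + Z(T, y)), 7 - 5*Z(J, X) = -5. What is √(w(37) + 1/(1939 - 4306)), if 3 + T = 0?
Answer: √47215098670/3945 ≈ 55.080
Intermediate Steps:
T = -3 (T = -3 + 0 = -3)
Z(J, X) = 12/5 (Z(J, X) = 7/5 - ⅕*(-5) = 7/5 + 1 = 12/5)
w(y) = (40 + y)*(12/5 + y) (w(y) = (y + 40)*(y + 12/5) = (40 + y)*(12/5 + y))
√(w(37) + 1/(1939 - 4306)) = √((96 + 37² + (212/5)*37) + 1/(1939 - 4306)) = √((96 + 1369 + 7844/5) + 1/(-2367)) = √(15169/5 - 1/2367) = √(35905018/11835) = √47215098670/3945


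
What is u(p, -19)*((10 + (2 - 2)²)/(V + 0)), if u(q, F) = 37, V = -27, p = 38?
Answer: -370/27 ≈ -13.704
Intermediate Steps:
u(p, -19)*((10 + (2 - 2)²)/(V + 0)) = 37*((10 + (2 - 2)²)/(-27 + 0)) = 37*((10 + 0²)/(-27)) = 37*((10 + 0)*(-1/27)) = 37*(10*(-1/27)) = 37*(-10/27) = -370/27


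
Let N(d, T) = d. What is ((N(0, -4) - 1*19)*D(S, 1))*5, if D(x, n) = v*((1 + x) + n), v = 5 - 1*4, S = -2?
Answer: 0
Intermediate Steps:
v = 1 (v = 5 - 4 = 1)
D(x, n) = 1 + n + x (D(x, n) = 1*((1 + x) + n) = 1*(1 + n + x) = 1 + n + x)
((N(0, -4) - 1*19)*D(S, 1))*5 = ((0 - 1*19)*(1 + 1 - 2))*5 = ((0 - 19)*0)*5 = -19*0*5 = 0*5 = 0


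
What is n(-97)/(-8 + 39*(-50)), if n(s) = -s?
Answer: -97/1958 ≈ -0.049540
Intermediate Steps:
n(-97)/(-8 + 39*(-50)) = (-1*(-97))/(-8 + 39*(-50)) = 97/(-8 - 1950) = 97/(-1958) = 97*(-1/1958) = -97/1958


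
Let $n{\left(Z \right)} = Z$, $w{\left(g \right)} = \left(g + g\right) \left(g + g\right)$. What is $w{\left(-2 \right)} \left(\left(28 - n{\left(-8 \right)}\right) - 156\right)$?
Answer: $-1920$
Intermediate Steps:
$w{\left(g \right)} = 4 g^{2}$ ($w{\left(g \right)} = 2 g 2 g = 4 g^{2}$)
$w{\left(-2 \right)} \left(\left(28 - n{\left(-8 \right)}\right) - 156\right) = 4 \left(-2\right)^{2} \left(\left(28 - -8\right) - 156\right) = 4 \cdot 4 \left(\left(28 + 8\right) - 156\right) = 16 \left(36 - 156\right) = 16 \left(-120\right) = -1920$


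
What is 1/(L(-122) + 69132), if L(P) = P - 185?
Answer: 1/68825 ≈ 1.4530e-5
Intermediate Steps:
L(P) = -185 + P
1/(L(-122) + 69132) = 1/((-185 - 122) + 69132) = 1/(-307 + 69132) = 1/68825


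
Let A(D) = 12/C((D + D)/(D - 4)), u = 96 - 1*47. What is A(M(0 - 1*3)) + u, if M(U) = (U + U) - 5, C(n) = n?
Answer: 629/11 ≈ 57.182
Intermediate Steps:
M(U) = -5 + 2*U (M(U) = 2*U - 5 = -5 + 2*U)
u = 49 (u = 96 - 47 = 49)
A(D) = 6*(-4 + D)/D (A(D) = 12/(((D + D)/(D - 4))) = 12/(((2*D)/(-4 + D))) = 12/((2*D/(-4 + D))) = 12*((-4 + D)/(2*D)) = 6*(-4 + D)/D)
A(M(0 - 1*3)) + u = (6 - 24/(-5 + 2*(0 - 1*3))) + 49 = (6 - 24/(-5 + 2*(0 - 3))) + 49 = (6 - 24/(-5 + 2*(-3))) + 49 = (6 - 24/(-5 - 6)) + 49 = (6 - 24/(-11)) + 49 = (6 - 24*(-1/11)) + 49 = (6 + 24/11) + 49 = 90/11 + 49 = 629/11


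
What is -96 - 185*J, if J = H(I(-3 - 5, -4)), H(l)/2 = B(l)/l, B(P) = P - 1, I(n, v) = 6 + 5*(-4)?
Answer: -3447/7 ≈ -492.43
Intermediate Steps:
I(n, v) = -14 (I(n, v) = 6 - 20 = -14)
B(P) = -1 + P
H(l) = 2*(-1 + l)/l (H(l) = 2*((-1 + l)/l) = 2*(-1 + l)/l)
J = 15/7 (J = 2 - 2/(-14) = 2 - 2*(-1/14) = 2 + ⅐ = 15/7 ≈ 2.1429)
-96 - 185*J = -96 - 185*15/7 = -96 - 2775/7 = -3447/7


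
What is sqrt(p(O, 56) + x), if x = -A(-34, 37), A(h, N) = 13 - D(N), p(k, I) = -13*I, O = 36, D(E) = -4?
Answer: I*sqrt(745) ≈ 27.295*I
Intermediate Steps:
A(h, N) = 17 (A(h, N) = 13 - 1*(-4) = 13 + 4 = 17)
x = -17 (x = -1*17 = -17)
sqrt(p(O, 56) + x) = sqrt(-13*56 - 17) = sqrt(-728 - 17) = sqrt(-745) = I*sqrt(745)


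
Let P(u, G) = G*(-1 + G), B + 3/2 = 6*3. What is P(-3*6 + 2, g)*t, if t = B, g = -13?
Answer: 3003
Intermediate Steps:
B = 33/2 (B = -3/2 + 6*3 = -3/2 + 18 = 33/2 ≈ 16.500)
t = 33/2 ≈ 16.500
P(-3*6 + 2, g)*t = -13*(-1 - 13)*(33/2) = -13*(-14)*(33/2) = 182*(33/2) = 3003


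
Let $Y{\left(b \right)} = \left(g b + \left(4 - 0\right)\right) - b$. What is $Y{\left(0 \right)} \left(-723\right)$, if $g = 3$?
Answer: $-2892$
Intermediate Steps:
$Y{\left(b \right)} = 4 + 2 b$ ($Y{\left(b \right)} = \left(3 b + \left(4 - 0\right)\right) - b = \left(3 b + \left(4 + 0\right)\right) - b = \left(3 b + 4\right) - b = \left(4 + 3 b\right) - b = 4 + 2 b$)
$Y{\left(0 \right)} \left(-723\right) = \left(4 + 2 \cdot 0\right) \left(-723\right) = \left(4 + 0\right) \left(-723\right) = 4 \left(-723\right) = -2892$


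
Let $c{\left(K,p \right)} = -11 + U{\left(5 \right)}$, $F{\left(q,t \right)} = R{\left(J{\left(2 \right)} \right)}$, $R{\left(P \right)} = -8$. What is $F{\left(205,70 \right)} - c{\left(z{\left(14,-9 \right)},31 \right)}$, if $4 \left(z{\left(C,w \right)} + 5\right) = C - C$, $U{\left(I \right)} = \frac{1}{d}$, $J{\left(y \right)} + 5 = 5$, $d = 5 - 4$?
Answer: $2$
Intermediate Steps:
$d = 1$ ($d = 5 - 4 = 1$)
$J{\left(y \right)} = 0$ ($J{\left(y \right)} = -5 + 5 = 0$)
$U{\left(I \right)} = 1$ ($U{\left(I \right)} = 1^{-1} = 1$)
$F{\left(q,t \right)} = -8$
$z{\left(C,w \right)} = -5$ ($z{\left(C,w \right)} = -5 + \frac{C - C}{4} = -5 + \frac{1}{4} \cdot 0 = -5 + 0 = -5$)
$c{\left(K,p \right)} = -10$ ($c{\left(K,p \right)} = -11 + 1 = -10$)
$F{\left(205,70 \right)} - c{\left(z{\left(14,-9 \right)},31 \right)} = -8 - -10 = -8 + 10 = 2$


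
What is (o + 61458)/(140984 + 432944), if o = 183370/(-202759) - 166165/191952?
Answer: 2391876197930669/22337275216351104 ≈ 0.10708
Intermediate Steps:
o = -68889687475/38919995568 (o = 183370*(-1/202759) - 166165*1/191952 = -183370/202759 - 166165/191952 = -68889687475/38919995568 ≈ -1.7700)
(o + 61458)/(140984 + 432944) = (-68889687475/38919995568 + 61458)/(140984 + 432944) = (2391876197930669/38919995568)/573928 = (2391876197930669/38919995568)*(1/573928) = 2391876197930669/22337275216351104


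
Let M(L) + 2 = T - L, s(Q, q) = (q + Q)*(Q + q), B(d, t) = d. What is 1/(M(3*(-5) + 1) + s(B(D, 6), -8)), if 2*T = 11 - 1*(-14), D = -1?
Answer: 2/211 ≈ 0.0094787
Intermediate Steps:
T = 25/2 (T = (11 - 1*(-14))/2 = (11 + 14)/2 = (½)*25 = 25/2 ≈ 12.500)
s(Q, q) = (Q + q)² (s(Q, q) = (Q + q)*(Q + q) = (Q + q)²)
M(L) = 21/2 - L (M(L) = -2 + (25/2 - L) = 21/2 - L)
1/(M(3*(-5) + 1) + s(B(D, 6), -8)) = 1/((21/2 - (3*(-5) + 1)) + (-1 - 8)²) = 1/((21/2 - (-15 + 1)) + (-9)²) = 1/((21/2 - 1*(-14)) + 81) = 1/((21/2 + 14) + 81) = 1/(49/2 + 81) = 1/(211/2) = 2/211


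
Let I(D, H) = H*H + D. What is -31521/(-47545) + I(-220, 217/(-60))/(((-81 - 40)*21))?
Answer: 64751658619/86984528400 ≈ 0.74440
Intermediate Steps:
I(D, H) = D + H² (I(D, H) = H² + D = D + H²)
-31521/(-47545) + I(-220, 217/(-60))/(((-81 - 40)*21)) = -31521/(-47545) + (-220 + (217/(-60))²)/(((-81 - 40)*21)) = -31521*(-1/47545) + (-220 + (217*(-1/60))²)/((-121*21)) = 31521/47545 + (-220 + (-217/60)²)/(-2541) = 31521/47545 + (-220 + 47089/3600)*(-1/2541) = 31521/47545 - 744911/3600*(-1/2541) = 31521/47545 + 744911/9147600 = 64751658619/86984528400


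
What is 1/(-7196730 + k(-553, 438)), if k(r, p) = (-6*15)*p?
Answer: -1/7236150 ≈ -1.3819e-7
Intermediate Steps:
k(r, p) = -90*p
1/(-7196730 + k(-553, 438)) = 1/(-7196730 - 90*438) = 1/(-7196730 - 39420) = 1/(-7236150) = -1/7236150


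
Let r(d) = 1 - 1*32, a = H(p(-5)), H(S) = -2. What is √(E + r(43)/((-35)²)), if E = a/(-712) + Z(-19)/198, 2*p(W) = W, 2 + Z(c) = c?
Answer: I*√5433781881/205590 ≈ 0.35855*I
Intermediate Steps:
Z(c) = -2 + c
p(W) = W/2
a = -2
r(d) = -31 (r(d) = 1 - 32 = -31)
E = -1213/11748 (E = -2/(-712) + (-2 - 19)/198 = -2*(-1/712) - 21*1/198 = 1/356 - 7/66 = -1213/11748 ≈ -0.10325)
√(E + r(43)/((-35)²)) = √(-1213/11748 - 31/((-35)²)) = √(-1213/11748 - 31/1225) = √(-1850113/14391300) = I*√5433781881/205590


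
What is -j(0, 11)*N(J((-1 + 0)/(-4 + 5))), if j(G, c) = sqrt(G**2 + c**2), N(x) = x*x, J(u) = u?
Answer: -11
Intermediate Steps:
N(x) = x**2
-j(0, 11)*N(J((-1 + 0)/(-4 + 5))) = -sqrt(0**2 + 11**2)*((-1 + 0)/(-4 + 5))**2 = -sqrt(0 + 121)*(-1/1)**2 = -sqrt(121)*(-1*1)**2 = -11*(-1)**2 = -11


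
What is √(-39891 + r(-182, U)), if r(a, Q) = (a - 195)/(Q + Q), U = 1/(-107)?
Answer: I*√78886/2 ≈ 140.43*I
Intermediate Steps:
U = -1/107 ≈ -0.0093458
r(a, Q) = (-195 + a)/(2*Q) (r(a, Q) = (-195 + a)/((2*Q)) = (-195 + a)*(1/(2*Q)) = (-195 + a)/(2*Q))
√(-39891 + r(-182, U)) = √(-39891 + (-195 - 182)/(2*(-1/107))) = √(-39891 + (½)*(-107)*(-377)) = √(-39891 + 40339/2) = √(-39443/2) = I*√78886/2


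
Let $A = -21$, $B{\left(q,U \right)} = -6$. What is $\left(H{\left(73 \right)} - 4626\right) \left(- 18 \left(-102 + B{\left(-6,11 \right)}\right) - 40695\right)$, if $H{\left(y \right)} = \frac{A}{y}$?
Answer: $\frac{13086948969}{73} \approx 1.7927 \cdot 10^{8}$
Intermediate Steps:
$H{\left(y \right)} = - \frac{21}{y}$
$\left(H{\left(73 \right)} - 4626\right) \left(- 18 \left(-102 + B{\left(-6,11 \right)}\right) - 40695\right) = \left(- \frac{21}{73} - 4626\right) \left(- 18 \left(-102 - 6\right) - 40695\right) = \left(\left(-21\right) \frac{1}{73} - 4626\right) \left(\left(-18\right) \left(-108\right) - 40695\right) = \left(- \frac{21}{73} - 4626\right) \left(1944 - 40695\right) = \left(- \frac{337719}{73}\right) \left(-38751\right) = \frac{13086948969}{73}$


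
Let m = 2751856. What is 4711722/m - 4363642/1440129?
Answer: -2611313463707/1981513814712 ≈ -1.3178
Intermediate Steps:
4711722/m - 4363642/1440129 = 4711722/2751856 - 4363642/1440129 = 4711722*(1/2751856) - 4363642*1/1440129 = 2355861/1375928 - 4363642/1440129 = -2611313463707/1981513814712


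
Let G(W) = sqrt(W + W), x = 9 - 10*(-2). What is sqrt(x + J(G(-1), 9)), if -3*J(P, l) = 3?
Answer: 2*sqrt(7) ≈ 5.2915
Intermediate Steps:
x = 29 (x = 9 + 20 = 29)
G(W) = sqrt(2)*sqrt(W) (G(W) = sqrt(2*W) = sqrt(2)*sqrt(W))
J(P, l) = -1 (J(P, l) = -1/3*3 = -1)
sqrt(x + J(G(-1), 9)) = sqrt(29 - 1) = sqrt(28) = 2*sqrt(7)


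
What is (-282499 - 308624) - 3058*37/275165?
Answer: -14786952131/25015 ≈ -5.9112e+5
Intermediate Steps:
(-282499 - 308624) - 3058*37/275165 = -591123 - 113146*1/275165 = -591123 - 10286/25015 = -14786952131/25015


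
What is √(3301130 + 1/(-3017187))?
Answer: √3339062695383193087/1005729 ≈ 1816.9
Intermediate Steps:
√(3301130 + 1/(-3017187)) = √(3301130 - 1/3017187) = √(9960126521309/3017187) = √3339062695383193087/1005729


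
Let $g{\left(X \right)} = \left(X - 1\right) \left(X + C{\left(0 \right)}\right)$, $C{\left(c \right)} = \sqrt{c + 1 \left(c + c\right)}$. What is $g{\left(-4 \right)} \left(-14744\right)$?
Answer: $-294880$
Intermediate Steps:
$C{\left(c \right)} = \sqrt{3} \sqrt{c}$ ($C{\left(c \right)} = \sqrt{c + 1 \cdot 2 c} = \sqrt{c + 2 c} = \sqrt{3 c} = \sqrt{3} \sqrt{c}$)
$g{\left(X \right)} = X \left(-1 + X\right)$ ($g{\left(X \right)} = \left(X - 1\right) \left(X + \sqrt{3} \sqrt{0}\right) = \left(-1 + X\right) \left(X + \sqrt{3} \cdot 0\right) = \left(-1 + X\right) \left(X + 0\right) = \left(-1 + X\right) X = X \left(-1 + X\right)$)
$g{\left(-4 \right)} \left(-14744\right) = - 4 \left(-1 - 4\right) \left(-14744\right) = \left(-4\right) \left(-5\right) \left(-14744\right) = 20 \left(-14744\right) = -294880$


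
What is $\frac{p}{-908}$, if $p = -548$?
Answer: $\frac{137}{227} \approx 0.60352$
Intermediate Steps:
$\frac{p}{-908} = - \frac{548}{-908} = \left(-548\right) \left(- \frac{1}{908}\right) = \frac{137}{227}$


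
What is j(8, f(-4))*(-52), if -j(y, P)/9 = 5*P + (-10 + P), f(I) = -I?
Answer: 6552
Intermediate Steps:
j(y, P) = 90 - 54*P (j(y, P) = -9*(5*P + (-10 + P)) = -9*(-10 + 6*P) = 90 - 54*P)
j(8, f(-4))*(-52) = (90 - (-54)*(-4))*(-52) = (90 - 54*4)*(-52) = (90 - 216)*(-52) = -126*(-52) = 6552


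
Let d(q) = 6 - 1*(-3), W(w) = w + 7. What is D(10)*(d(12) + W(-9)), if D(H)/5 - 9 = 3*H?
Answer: 1365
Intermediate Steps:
W(w) = 7 + w
d(q) = 9 (d(q) = 6 + 3 = 9)
D(H) = 45 + 15*H (D(H) = 45 + 5*(3*H) = 45 + 15*H)
D(10)*(d(12) + W(-9)) = (45 + 15*10)*(9 + (7 - 9)) = (45 + 150)*(9 - 2) = 195*7 = 1365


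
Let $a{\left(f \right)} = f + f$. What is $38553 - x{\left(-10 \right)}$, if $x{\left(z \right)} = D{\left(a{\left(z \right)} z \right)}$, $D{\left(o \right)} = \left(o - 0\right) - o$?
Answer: $38553$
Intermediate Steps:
$a{\left(f \right)} = 2 f$
$D{\left(o \right)} = 0$ ($D{\left(o \right)} = \left(o + 0\right) - o = o - o = 0$)
$x{\left(z \right)} = 0$
$38553 - x{\left(-10 \right)} = 38553 - 0 = 38553 + 0 = 38553$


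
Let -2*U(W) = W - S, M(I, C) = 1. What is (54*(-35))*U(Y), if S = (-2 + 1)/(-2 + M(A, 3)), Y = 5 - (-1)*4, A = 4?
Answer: 7560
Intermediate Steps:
Y = 9 (Y = 5 - 1*(-4) = 5 + 4 = 9)
S = 1 (S = (-2 + 1)/(-2 + 1) = -1/(-1) = -1*(-1) = 1)
U(W) = 1/2 - W/2 (U(W) = -(W - 1*1)/2 = -(W - 1)/2 = -(-1 + W)/2 = 1/2 - W/2)
(54*(-35))*U(Y) = (54*(-35))*(1/2 - 1/2*9) = -1890*(1/2 - 9/2) = -1890*(-4) = 7560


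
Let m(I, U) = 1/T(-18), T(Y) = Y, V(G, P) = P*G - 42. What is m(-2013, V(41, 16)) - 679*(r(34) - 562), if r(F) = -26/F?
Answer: 116927857/306 ≈ 3.8212e+5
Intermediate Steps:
V(G, P) = -42 + G*P (V(G, P) = G*P - 42 = -42 + G*P)
m(I, U) = -1/18 (m(I, U) = 1/(-18) = -1/18)
m(-2013, V(41, 16)) - 679*(r(34) - 562) = -1/18 - 679*(-26/34 - 562) = -1/18 - 679*(-26*1/34 - 562) = -1/18 - 679*(-13/17 - 562) = -1/18 - 679*(-9567/17) = -1/18 + 6495993/17 = 116927857/306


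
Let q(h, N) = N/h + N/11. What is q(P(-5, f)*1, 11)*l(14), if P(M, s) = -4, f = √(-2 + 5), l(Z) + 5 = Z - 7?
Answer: -7/2 ≈ -3.5000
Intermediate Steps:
l(Z) = -12 + Z (l(Z) = -5 + (Z - 7) = -5 + (-7 + Z) = -12 + Z)
f = √3 ≈ 1.7320
q(h, N) = N/11 + N/h (q(h, N) = N/h + N*(1/11) = N/h + N/11 = N/11 + N/h)
q(P(-5, f)*1, 11)*l(14) = ((1/11)*11 + 11/((-4*1)))*(-12 + 14) = (1 + 11/(-4))*2 = (1 + 11*(-¼))*2 = (1 - 11/4)*2 = -7/4*2 = -7/2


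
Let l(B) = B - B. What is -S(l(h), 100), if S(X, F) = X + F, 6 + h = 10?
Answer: -100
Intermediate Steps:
h = 4 (h = -6 + 10 = 4)
l(B) = 0
S(X, F) = F + X
-S(l(h), 100) = -(100 + 0) = -1*100 = -100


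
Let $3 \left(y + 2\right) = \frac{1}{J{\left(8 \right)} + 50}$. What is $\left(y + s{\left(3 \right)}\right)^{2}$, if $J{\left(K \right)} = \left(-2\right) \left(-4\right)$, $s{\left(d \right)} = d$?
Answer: $\frac{30625}{30276} \approx 1.0115$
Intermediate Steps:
$J{\left(K \right)} = 8$
$y = - \frac{347}{174}$ ($y = -2 + \frac{1}{3 \left(8 + 50\right)} = -2 + \frac{1}{3 \cdot 58} = -2 + \frac{1}{3} \cdot \frac{1}{58} = -2 + \frac{1}{174} = - \frac{347}{174} \approx -1.9943$)
$\left(y + s{\left(3 \right)}\right)^{2} = \left(- \frac{347}{174} + 3\right)^{2} = \left(\frac{175}{174}\right)^{2} = \frac{30625}{30276}$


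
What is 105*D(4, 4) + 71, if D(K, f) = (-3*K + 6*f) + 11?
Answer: 2486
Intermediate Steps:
D(K, f) = 11 - 3*K + 6*f
105*D(4, 4) + 71 = 105*(11 - 3*4 + 6*4) + 71 = 105*(11 - 12 + 24) + 71 = 105*23 + 71 = 2415 + 71 = 2486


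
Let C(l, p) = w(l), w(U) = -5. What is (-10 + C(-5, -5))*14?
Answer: -210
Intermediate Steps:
C(l, p) = -5
(-10 + C(-5, -5))*14 = (-10 - 5)*14 = -15*14 = -210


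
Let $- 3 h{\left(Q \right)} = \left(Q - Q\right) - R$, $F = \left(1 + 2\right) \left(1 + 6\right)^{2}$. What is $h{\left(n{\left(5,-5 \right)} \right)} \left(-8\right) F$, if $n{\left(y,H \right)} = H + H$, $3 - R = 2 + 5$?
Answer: $1568$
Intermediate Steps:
$R = -4$ ($R = 3 - \left(2 + 5\right) = 3 - 7 = -4$)
$n{\left(y,H \right)} = 2 H$
$F = 147$ ($F = 3 \cdot 7^{2} = 3 \cdot 49 = 147$)
$h{\left(Q \right)} = - \frac{4}{3}$ ($h{\left(Q \right)} = - \frac{\left(Q - Q\right) - -4}{3} = - \frac{0 + 4}{3} = \left(- \frac{1}{3}\right) 4 = - \frac{4}{3}$)
$h{\left(n{\left(5,-5 \right)} \right)} \left(-8\right) F = \left(- \frac{4}{3}\right) \left(-8\right) 147 = \frac{32}{3} \cdot 147 = 1568$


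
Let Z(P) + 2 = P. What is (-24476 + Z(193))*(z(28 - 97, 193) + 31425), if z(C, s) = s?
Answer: -767843130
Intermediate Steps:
Z(P) = -2 + P
(-24476 + Z(193))*(z(28 - 97, 193) + 31425) = (-24476 + (-2 + 193))*(193 + 31425) = (-24476 + 191)*31618 = -24285*31618 = -767843130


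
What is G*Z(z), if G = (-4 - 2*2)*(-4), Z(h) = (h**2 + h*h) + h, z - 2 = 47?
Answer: 155232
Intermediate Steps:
z = 49 (z = 2 + 47 = 49)
Z(h) = h + 2*h**2 (Z(h) = (h**2 + h**2) + h = 2*h**2 + h = h + 2*h**2)
G = 32 (G = (-4 - 4)*(-4) = -8*(-4) = 32)
G*Z(z) = 32*(49*(1 + 2*49)) = 32*(49*(1 + 98)) = 32*(49*99) = 32*4851 = 155232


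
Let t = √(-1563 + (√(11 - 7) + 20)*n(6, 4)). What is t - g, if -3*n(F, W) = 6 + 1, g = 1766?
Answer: -1766 + I*√14529/3 ≈ -1766.0 + 40.179*I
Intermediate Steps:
n(F, W) = -7/3 (n(F, W) = -(6 + 1)/3 = -⅓*7 = -7/3)
t = I*√14529/3 (t = √(-1563 + (√(11 - 7) + 20)*(-7/3)) = √(-1563 + (√4 + 20)*(-7/3)) = √(-1563 + (2 + 20)*(-7/3)) = √(-1563 + 22*(-7/3)) = √(-1563 - 154/3) = √(-4843/3) = I*√14529/3 ≈ 40.179*I)
t - g = I*√14529/3 - 1*1766 = I*√14529/3 - 1766 = -1766 + I*√14529/3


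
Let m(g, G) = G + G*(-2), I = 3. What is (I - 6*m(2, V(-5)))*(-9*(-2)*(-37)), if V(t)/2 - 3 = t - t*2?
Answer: -65934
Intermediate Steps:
V(t) = 6 - 2*t (V(t) = 6 + 2*(t - t*2) = 6 + 2*(t - 2*t) = 6 + 2*(-t) = 6 - 2*t)
m(g, G) = -G (m(g, G) = G - 2*G = -G)
(I - 6*m(2, V(-5)))*(-9*(-2)*(-37)) = (3 - (-6)*(6 - 2*(-5)))*(-9*(-2)*(-37)) = (3 - (-6)*(6 + 10))*(18*(-37)) = (3 - (-6)*16)*(-666) = (3 - 6*(-16))*(-666) = (3 + 96)*(-666) = 99*(-666) = -65934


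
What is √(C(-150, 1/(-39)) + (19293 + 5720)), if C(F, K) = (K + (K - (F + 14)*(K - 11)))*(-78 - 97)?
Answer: √48576047/13 ≈ 536.13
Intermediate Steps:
C(F, K) = -350*K + 175*(-11 + K)*(14 + F) (C(F, K) = (K + (K - (14 + F)*(-11 + K)))*(-175) = (K + (K - (-11 + K)*(14 + F)))*(-175) = (2*K - (-11 + K)*(14 + F))*(-175) = -350*K + 175*(-11 + K)*(14 + F))
√(C(-150, 1/(-39)) + (19293 + 5720)) = √((-26950 - 1925*(-150) + 2100/(-39) + 175*(-150)/(-39)) + (19293 + 5720)) = √((-26950 + 288750 + 2100*(-1/39) + 175*(-150)*(-1/39)) + 25013) = √((-26950 + 288750 - 700/13 + 8750/13) + 25013) = √(3411450/13 + 25013) = √(3736619/13) = √48576047/13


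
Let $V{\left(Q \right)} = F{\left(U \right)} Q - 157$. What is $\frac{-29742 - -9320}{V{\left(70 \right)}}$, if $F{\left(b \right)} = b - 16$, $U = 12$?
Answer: $\frac{20422}{437} \approx 46.732$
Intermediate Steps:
$F{\left(b \right)} = -16 + b$
$V{\left(Q \right)} = -157 - 4 Q$ ($V{\left(Q \right)} = \left(-16 + 12\right) Q - 157 = - 4 Q - 157 = -157 - 4 Q$)
$\frac{-29742 - -9320}{V{\left(70 \right)}} = \frac{-29742 - -9320}{-157 - 280} = \frac{-29742 + 9320}{-157 - 280} = - \frac{20422}{-437} = \left(-20422\right) \left(- \frac{1}{437}\right) = \frac{20422}{437}$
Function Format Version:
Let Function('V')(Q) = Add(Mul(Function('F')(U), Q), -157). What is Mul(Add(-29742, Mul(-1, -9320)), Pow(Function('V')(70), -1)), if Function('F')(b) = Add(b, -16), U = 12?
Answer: Rational(20422, 437) ≈ 46.732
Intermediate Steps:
Function('F')(b) = Add(-16, b)
Function('V')(Q) = Add(-157, Mul(-4, Q)) (Function('V')(Q) = Add(Mul(Add(-16, 12), Q), -157) = Add(Mul(-4, Q), -157) = Add(-157, Mul(-4, Q)))
Mul(Add(-29742, Mul(-1, -9320)), Pow(Function('V')(70), -1)) = Mul(Add(-29742, Mul(-1, -9320)), Pow(Add(-157, Mul(-4, 70)), -1)) = Mul(Add(-29742, 9320), Pow(Add(-157, -280), -1)) = Mul(-20422, Pow(-437, -1)) = Mul(-20422, Rational(-1, 437)) = Rational(20422, 437)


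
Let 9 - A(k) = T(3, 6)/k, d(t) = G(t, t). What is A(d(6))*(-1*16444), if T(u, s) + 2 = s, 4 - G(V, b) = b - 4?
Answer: -115108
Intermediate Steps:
G(V, b) = 8 - b (G(V, b) = 4 - (b - 4) = 4 - (-4 + b) = 4 + (4 - b) = 8 - b)
T(u, s) = -2 + s
d(t) = 8 - t
A(k) = 9 - 4/k (A(k) = 9 - (-2 + 6)/k = 9 - 4/k)
A(d(6))*(-1*16444) = (9 - 4/(8 - 1*6))*(-1*16444) = (9 - 4/(8 - 6))*(-16444) = (9 - 4/2)*(-16444) = (9 - 4*½)*(-16444) = (9 - 2)*(-16444) = 7*(-16444) = -115108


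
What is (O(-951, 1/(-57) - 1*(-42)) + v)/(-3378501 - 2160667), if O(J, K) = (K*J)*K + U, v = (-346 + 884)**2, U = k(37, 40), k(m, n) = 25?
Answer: 750894703/2999459472 ≈ 0.25034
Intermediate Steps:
U = 25
v = 289444 (v = 538**2 = 289444)
O(J, K) = 25 + J*K**2 (O(J, K) = (K*J)*K + 25 = (J*K)*K + 25 = J*K**2 + 25 = 25 + J*K**2)
(O(-951, 1/(-57) - 1*(-42)) + v)/(-3378501 - 2160667) = ((25 - 951*(1/(-57) - 1*(-42))**2) + 289444)/(-3378501 - 2160667) = ((25 - 951*(-1/57 + 42)**2) + 289444)/(-5539168) = ((25 - 951*(2393/57)**2) + 289444)*(-1/5539168) = ((25 - 951*5726449/3249) + 289444)*(-1/5539168) = ((25 - 1815284333/1083) + 289444)*(-1/5539168) = (-1815257258/1083 + 289444)*(-1/5539168) = -1501789406/1083*(-1/5539168) = 750894703/2999459472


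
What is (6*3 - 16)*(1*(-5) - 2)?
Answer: -14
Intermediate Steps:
(6*3 - 16)*(1*(-5) - 2) = (18 - 16)*(-5 - 2) = 2*(-7) = -14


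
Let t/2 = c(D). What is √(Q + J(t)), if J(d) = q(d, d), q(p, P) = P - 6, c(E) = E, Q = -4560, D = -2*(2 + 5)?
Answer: I*√4594 ≈ 67.779*I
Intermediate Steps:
D = -14 (D = -2*7 = -14)
t = -28 (t = 2*(-14) = -28)
q(p, P) = -6 + P
J(d) = -6 + d
√(Q + J(t)) = √(-4560 + (-6 - 28)) = √(-4560 - 34) = √(-4594) = I*√4594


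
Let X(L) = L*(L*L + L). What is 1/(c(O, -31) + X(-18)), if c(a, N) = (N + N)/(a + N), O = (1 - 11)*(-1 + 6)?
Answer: -81/446086 ≈ -0.00018158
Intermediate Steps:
O = -50 (O = -10*5 = -50)
X(L) = L*(L + L²) (X(L) = L*(L² + L) = L*(L + L²))
c(a, N) = 2*N/(N + a) (c(a, N) = (2*N)/(N + a) = 2*N/(N + a))
1/(c(O, -31) + X(-18)) = 1/(2*(-31)/(-31 - 50) + (-18)²*(1 - 18)) = 1/(2*(-31)/(-81) + 324*(-17)) = 1/(2*(-31)*(-1/81) - 5508) = 1/(62/81 - 5508) = 1/(-446086/81) = -81/446086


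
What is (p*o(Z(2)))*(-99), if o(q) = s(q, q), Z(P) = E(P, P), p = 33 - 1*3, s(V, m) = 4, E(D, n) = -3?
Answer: -11880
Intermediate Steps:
p = 30 (p = 33 - 3 = 30)
Z(P) = -3
o(q) = 4
(p*o(Z(2)))*(-99) = (30*4)*(-99) = 120*(-99) = -11880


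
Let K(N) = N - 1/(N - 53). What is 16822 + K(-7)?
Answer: 1008901/60 ≈ 16815.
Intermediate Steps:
K(N) = N - 1/(-53 + N)
16822 + K(-7) = 16822 + (-1 + (-7)² - 53*(-7))/(-53 - 7) = 16822 + (-1 + 49 + 371)/(-60) = 16822 - 1/60*419 = 16822 - 419/60 = 1008901/60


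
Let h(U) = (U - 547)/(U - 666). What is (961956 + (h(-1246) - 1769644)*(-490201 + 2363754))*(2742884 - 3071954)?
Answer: 1043032205906510122905/956 ≈ 1.0910e+18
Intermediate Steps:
h(U) = (-547 + U)/(-666 + U)
(961956 + (h(-1246) - 1769644)*(-490201 + 2363754))*(2742884 - 3071954) = (961956 + ((-547 - 1246)/(-666 - 1246) - 1769644)*(-490201 + 2363754))*(2742884 - 3071954) = (961956 + (-1793/(-1912) - 1769644)*1873553)*(-329070) = (961956 + (-1/1912*(-1793) - 1769644)*1873553)*(-329070) = (961956 + (1793/1912 - 1769644)*1873553)*(-329070) = (961956 - 3383557535/1912*1873553)*(-329070) = (961956 - 6339274370371855/1912)*(-329070) = -6339272531111983/1912*(-329070) = 1043032205906510122905/956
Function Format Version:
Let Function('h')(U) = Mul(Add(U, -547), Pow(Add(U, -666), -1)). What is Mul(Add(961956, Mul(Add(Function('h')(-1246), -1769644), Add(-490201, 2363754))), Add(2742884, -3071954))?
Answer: Rational(1043032205906510122905, 956) ≈ 1.0910e+18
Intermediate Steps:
Function('h')(U) = Mul(Pow(Add(-666, U), -1), Add(-547, U)) (Function('h')(U) = Mul(Add(-547, U), Pow(Add(-666, U), -1)) = Mul(Pow(Add(-666, U), -1), Add(-547, U)))
Mul(Add(961956, Mul(Add(Function('h')(-1246), -1769644), Add(-490201, 2363754))), Add(2742884, -3071954)) = Mul(Add(961956, Mul(Add(Mul(Pow(Add(-666, -1246), -1), Add(-547, -1246)), -1769644), Add(-490201, 2363754))), Add(2742884, -3071954)) = Mul(Add(961956, Mul(Add(Mul(Pow(-1912, -1), -1793), -1769644), 1873553)), -329070) = Mul(Add(961956, Mul(Add(Mul(Rational(-1, 1912), -1793), -1769644), 1873553)), -329070) = Mul(Add(961956, Mul(Add(Rational(1793, 1912), -1769644), 1873553)), -329070) = Mul(Add(961956, Mul(Rational(-3383557535, 1912), 1873553)), -329070) = Mul(Add(961956, Rational(-6339274370371855, 1912)), -329070) = Mul(Rational(-6339272531111983, 1912), -329070) = Rational(1043032205906510122905, 956)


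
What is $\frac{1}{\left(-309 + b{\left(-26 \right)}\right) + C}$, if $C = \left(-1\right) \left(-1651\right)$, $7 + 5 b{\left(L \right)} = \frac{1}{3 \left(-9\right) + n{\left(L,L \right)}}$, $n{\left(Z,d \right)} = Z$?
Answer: $\frac{265}{355258} \approx 0.00074594$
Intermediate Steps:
$b{\left(L \right)} = - \frac{7}{5} + \frac{1}{5 \left(-27 + L\right)}$ ($b{\left(L \right)} = - \frac{7}{5} + \frac{1}{5 \left(3 \left(-9\right) + L\right)} = - \frac{7}{5} + \frac{1}{5 \left(-27 + L\right)}$)
$C = 1651$
$\frac{1}{\left(-309 + b{\left(-26 \right)}\right) + C} = \frac{1}{\left(-309 + \frac{190 - -182}{5 \left(-27 - 26\right)}\right) + 1651} = \frac{1}{\left(-309 + \frac{190 + 182}{5 \left(-53\right)}\right) + 1651} = \frac{1}{\left(-309 + \frac{1}{5} \left(- \frac{1}{53}\right) 372\right) + 1651} = \frac{1}{\left(-309 - \frac{372}{265}\right) + 1651} = \frac{1}{- \frac{82257}{265} + 1651} = \frac{1}{\frac{355258}{265}} = \frac{265}{355258}$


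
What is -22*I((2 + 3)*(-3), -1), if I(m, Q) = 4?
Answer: -88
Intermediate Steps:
-22*I((2 + 3)*(-3), -1) = -22*4 = -88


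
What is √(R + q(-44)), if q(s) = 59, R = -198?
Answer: I*√139 ≈ 11.79*I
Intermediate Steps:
√(R + q(-44)) = √(-198 + 59) = √(-139) = I*√139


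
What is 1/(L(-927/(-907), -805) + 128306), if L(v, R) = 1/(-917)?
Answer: 917/117656601 ≈ 7.7939e-6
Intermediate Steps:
L(v, R) = -1/917
1/(L(-927/(-907), -805) + 128306) = 1/(-1/917 + 128306) = 1/(117656601/917) = 917/117656601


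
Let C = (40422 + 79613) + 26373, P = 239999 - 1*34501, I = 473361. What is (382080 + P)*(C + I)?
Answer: 364162629482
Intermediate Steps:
P = 205498 (P = 239999 - 34501 = 205498)
C = 146408 (C = 120035 + 26373 = 146408)
(382080 + P)*(C + I) = (382080 + 205498)*(146408 + 473361) = 587578*619769 = 364162629482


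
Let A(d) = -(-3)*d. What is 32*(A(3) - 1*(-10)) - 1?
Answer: 607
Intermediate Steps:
A(d) = 3*d
32*(A(3) - 1*(-10)) - 1 = 32*(3*3 - 1*(-10)) - 1 = 32*(9 + 10) - 1 = 32*19 - 1 = 608 - 1 = 607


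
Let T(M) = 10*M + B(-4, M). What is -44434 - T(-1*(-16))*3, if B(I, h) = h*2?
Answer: -45010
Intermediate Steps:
B(I, h) = 2*h
T(M) = 12*M (T(M) = 10*M + 2*M = 12*M)
-44434 - T(-1*(-16))*3 = -44434 - 12*(-1*(-16))*3 = -44434 - 12*16*3 = -44434 - 192*3 = -44434 - 1*576 = -44434 - 576 = -45010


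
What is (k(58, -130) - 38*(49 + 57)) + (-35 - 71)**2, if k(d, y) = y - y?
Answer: 7208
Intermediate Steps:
k(d, y) = 0
(k(58, -130) - 38*(49 + 57)) + (-35 - 71)**2 = (0 - 38*(49 + 57)) + (-35 - 71)**2 = (0 - 38*106) + (-106)**2 = (0 - 1*4028) + 11236 = (0 - 4028) + 11236 = -4028 + 11236 = 7208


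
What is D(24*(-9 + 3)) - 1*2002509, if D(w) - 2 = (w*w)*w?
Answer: -4988491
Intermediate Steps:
D(w) = 2 + w**3 (D(w) = 2 + (w*w)*w = 2 + w**2*w = 2 + w**3)
D(24*(-9 + 3)) - 1*2002509 = (2 + (24*(-9 + 3))**3) - 1*2002509 = (2 + (24*(-6))**3) - 2002509 = (2 + (-144)**3) - 2002509 = (2 - 2985984) - 2002509 = -2985982 - 2002509 = -4988491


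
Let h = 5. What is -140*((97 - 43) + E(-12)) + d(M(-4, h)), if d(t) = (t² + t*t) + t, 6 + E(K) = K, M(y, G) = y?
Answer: -5012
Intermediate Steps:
E(K) = -6 + K
d(t) = t + 2*t² (d(t) = (t² + t²) + t = 2*t² + t = t + 2*t²)
-140*((97 - 43) + E(-12)) + d(M(-4, h)) = -140*((97 - 43) + (-6 - 12)) - 4*(1 + 2*(-4)) = -140*(54 - 18) - 4*(1 - 8) = -140*36 - 4*(-7) = -5040 + 28 = -5012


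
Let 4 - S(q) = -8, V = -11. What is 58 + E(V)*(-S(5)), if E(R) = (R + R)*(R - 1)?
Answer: -3110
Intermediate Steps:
S(q) = 12 (S(q) = 4 - 1*(-8) = 4 + 8 = 12)
E(R) = 2*R*(-1 + R) (E(R) = (2*R)*(-1 + R) = 2*R*(-1 + R))
58 + E(V)*(-S(5)) = 58 + (2*(-11)*(-1 - 11))*(-1*12) = 58 + (2*(-11)*(-12))*(-12) = 58 + 264*(-12) = 58 - 3168 = -3110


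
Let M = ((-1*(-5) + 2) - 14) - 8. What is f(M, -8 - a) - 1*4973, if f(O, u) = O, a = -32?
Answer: -4988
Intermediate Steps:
M = -15 (M = ((5 + 2) - 14) - 8 = (7 - 14) - 8 = -7 - 8 = -15)
f(M, -8 - a) - 1*4973 = -15 - 1*4973 = -15 - 4973 = -4988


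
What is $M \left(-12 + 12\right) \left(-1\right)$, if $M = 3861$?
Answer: $0$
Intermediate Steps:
$M \left(-12 + 12\right) \left(-1\right) = 3861 \left(-12 + 12\right) \left(-1\right) = 3861 \cdot 0 \left(-1\right) = 3861 \cdot 0 = 0$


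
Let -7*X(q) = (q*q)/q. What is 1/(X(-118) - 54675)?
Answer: -7/382607 ≈ -1.8296e-5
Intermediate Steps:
X(q) = -q/7 (X(q) = -q*q/(7*q) = -q²/(7*q) = -q/7)
1/(X(-118) - 54675) = 1/(-⅐*(-118) - 54675) = 1/(118/7 - 54675) = 1/(-382607/7) = -7/382607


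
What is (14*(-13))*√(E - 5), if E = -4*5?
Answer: -910*I ≈ -910.0*I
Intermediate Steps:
E = -20
(14*(-13))*√(E - 5) = (14*(-13))*√(-20 - 5) = -910*I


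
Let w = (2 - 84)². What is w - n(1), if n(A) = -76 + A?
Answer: 6799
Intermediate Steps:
w = 6724 (w = (-82)² = 6724)
w - n(1) = 6724 - (-76 + 1) = 6724 - 1*(-75) = 6724 + 75 = 6799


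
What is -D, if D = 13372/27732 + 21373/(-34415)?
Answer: 33129664/238599195 ≈ 0.13885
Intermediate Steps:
D = -33129664/238599195 (D = 13372*(1/27732) + 21373*(-1/34415) = 3343/6933 - 21373/34415 = -33129664/238599195 ≈ -0.13885)
-D = -1*(-33129664/238599195) = 33129664/238599195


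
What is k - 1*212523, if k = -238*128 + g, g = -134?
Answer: -243121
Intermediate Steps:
k = -30598 (k = -238*128 - 134 = -30464 - 134 = -30598)
k - 1*212523 = -30598 - 1*212523 = -30598 - 212523 = -243121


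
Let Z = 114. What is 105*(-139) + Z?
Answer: -14481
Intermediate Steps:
105*(-139) + Z = 105*(-139) + 114 = -14595 + 114 = -14481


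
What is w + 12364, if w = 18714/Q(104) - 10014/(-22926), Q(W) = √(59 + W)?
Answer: 47244513/3821 + 18714*√163/163 ≈ 13830.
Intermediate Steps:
w = 1669/3821 + 18714*√163/163 (w = 18714/(√(59 + 104)) - 10014/(-22926) = 18714/(√163) - 10014*(-1/22926) = 18714*(√163/163) + 1669/3821 = 18714*√163/163 + 1669/3821 = 1669/3821 + 18714*√163/163 ≈ 1466.2)
w + 12364 = (1669/3821 + 18714*√163/163) + 12364 = 47244513/3821 + 18714*√163/163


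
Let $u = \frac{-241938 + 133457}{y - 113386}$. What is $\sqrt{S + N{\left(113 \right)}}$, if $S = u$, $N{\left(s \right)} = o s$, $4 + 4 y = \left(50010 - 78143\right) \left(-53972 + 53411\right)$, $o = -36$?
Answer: $\frac{2 i \sqrt{238976560660687090}}{15329065} \approx 63.781 i$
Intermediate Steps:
$y = \frac{15782609}{4}$ ($y = -1 + \frac{\left(50010 - 78143\right) \left(-53972 + 53411\right)}{4} = -1 + \frac{\left(-28133\right) \left(-561\right)}{4} = -1 + \frac{1}{4} \cdot 15782613 = -1 + \frac{15782613}{4} = \frac{15782609}{4} \approx 3.9457 \cdot 10^{6}$)
$N{\left(s \right)} = - 36 s$
$u = - \frac{433924}{15329065}$ ($u = \frac{-241938 + 133457}{\frac{15782609}{4} - 113386} = - \frac{108481}{\frac{15329065}{4}} = \left(-108481\right) \frac{4}{15329065} = - \frac{433924}{15329065} \approx -0.028307$)
$S = - \frac{433924}{15329065} \approx -0.028307$
$\sqrt{S + N{\left(113 \right)}} = \sqrt{- \frac{433924}{15329065} - 4068} = \sqrt{- \frac{62359070344}{15329065}} = \frac{2 i \sqrt{238976560660687090}}{15329065}$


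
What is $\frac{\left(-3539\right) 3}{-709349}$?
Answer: $\frac{10617}{709349} \approx 0.014967$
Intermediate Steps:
$\frac{\left(-3539\right) 3}{-709349} = \left(-10617\right) \left(- \frac{1}{709349}\right) = \frac{10617}{709349}$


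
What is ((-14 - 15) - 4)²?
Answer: 1089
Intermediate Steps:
((-14 - 15) - 4)² = (-29 - 4)² = (-33)² = 1089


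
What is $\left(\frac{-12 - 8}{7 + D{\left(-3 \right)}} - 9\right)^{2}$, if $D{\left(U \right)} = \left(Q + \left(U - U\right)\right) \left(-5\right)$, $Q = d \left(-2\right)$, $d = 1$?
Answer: $\frac{29929}{289} \approx 103.56$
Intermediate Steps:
$Q = -2$ ($Q = 1 \left(-2\right) = -2$)
$D{\left(U \right)} = 10$ ($D{\left(U \right)} = \left(-2 + \left(U - U\right)\right) \left(-5\right) = \left(-2 + 0\right) \left(-5\right) = \left(-2\right) \left(-5\right) = 10$)
$\left(\frac{-12 - 8}{7 + D{\left(-3 \right)}} - 9\right)^{2} = \left(\frac{-12 - 8}{7 + 10} - 9\right)^{2} = \left(- \frac{20}{17} - 9\right)^{2} = \left(- \frac{173}{17}\right)^{2} = \frac{29929}{289}$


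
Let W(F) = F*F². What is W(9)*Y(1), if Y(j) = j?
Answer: 729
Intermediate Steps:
W(F) = F³
W(9)*Y(1) = 9³*1 = 729*1 = 729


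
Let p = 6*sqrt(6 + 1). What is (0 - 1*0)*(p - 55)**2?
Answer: 0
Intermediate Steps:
p = 6*sqrt(7) ≈ 15.875
(0 - 1*0)*(p - 55)**2 = (0 - 1*0)*(6*sqrt(7) - 55)**2 = (0 + 0)*(-55 + 6*sqrt(7))**2 = 0*(-55 + 6*sqrt(7))**2 = 0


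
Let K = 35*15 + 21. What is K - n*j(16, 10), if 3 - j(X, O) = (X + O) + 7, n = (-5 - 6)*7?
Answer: -1764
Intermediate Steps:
n = -77 (n = -11*7 = -77)
K = 546 (K = 525 + 21 = 546)
j(X, O) = -4 - O - X (j(X, O) = 3 - ((X + O) + 7) = 3 - ((O + X) + 7) = 3 - (7 + O + X) = 3 + (-7 - O - X) = -4 - O - X)
K - n*j(16, 10) = 546 - (-77)*(-4 - 1*10 - 1*16) = 546 - (-77)*(-4 - 10 - 16) = 546 - (-77)*(-30) = 546 - 1*2310 = 546 - 2310 = -1764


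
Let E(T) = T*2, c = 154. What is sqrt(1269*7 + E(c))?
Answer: sqrt(9191) ≈ 95.870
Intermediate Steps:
E(T) = 2*T
sqrt(1269*7 + E(c)) = sqrt(1269*7 + 2*154) = sqrt(8883 + 308) = sqrt(9191)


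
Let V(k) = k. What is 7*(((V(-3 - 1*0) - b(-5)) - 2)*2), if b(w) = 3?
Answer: -112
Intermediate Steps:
7*(((V(-3 - 1*0) - b(-5)) - 2)*2) = 7*((((-3 - 1*0) - 1*3) - 2)*2) = 7*((((-3 + 0) - 3) - 2)*2) = 7*(((-3 - 3) - 2)*2) = 7*((-6 - 2)*2) = 7*(-8*2) = 7*(-16) = -112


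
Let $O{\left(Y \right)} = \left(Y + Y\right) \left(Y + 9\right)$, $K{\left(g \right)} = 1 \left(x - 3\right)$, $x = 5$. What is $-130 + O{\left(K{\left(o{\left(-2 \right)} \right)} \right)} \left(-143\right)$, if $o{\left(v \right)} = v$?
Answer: $-6422$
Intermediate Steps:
$K{\left(g \right)} = 2$ ($K{\left(g \right)} = 1 \left(5 - 3\right) = 1 \cdot 2 = 2$)
$O{\left(Y \right)} = 2 Y \left(9 + Y\right)$
$-130 + O{\left(K{\left(o{\left(-2 \right)} \right)} \right)} \left(-143\right) = -130 + 2 \cdot 2 \left(9 + 2\right) \left(-143\right) = -130 + 2 \cdot 2 \cdot 11 \left(-143\right) = -130 + 44 \left(-143\right) = -130 - 6292 = -6422$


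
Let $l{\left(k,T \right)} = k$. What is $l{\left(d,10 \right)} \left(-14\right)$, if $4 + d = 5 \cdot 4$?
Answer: $-224$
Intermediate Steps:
$d = 16$ ($d = -4 + 5 \cdot 4 = -4 + 20 = 16$)
$l{\left(d,10 \right)} \left(-14\right) = 16 \left(-14\right) = -224$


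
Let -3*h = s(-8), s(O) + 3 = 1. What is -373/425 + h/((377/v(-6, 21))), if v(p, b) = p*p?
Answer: -130421/160225 ≈ -0.81399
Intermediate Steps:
s(O) = -2 (s(O) = -3 + 1 = -2)
v(p, b) = p**2
h = 2/3 (h = -1/3*(-2) = 2/3 ≈ 0.66667)
-373/425 + h/((377/v(-6, 21))) = -373/425 + 2/(3*((377/((-6)**2)))) = -373*1/425 + 2/(3*((377/36))) = -373/425 + 2/(3*((377*(1/36)))) = -373/425 + 2/(3*(377/36)) = -373/425 + (2/3)*(36/377) = -373/425 + 24/377 = -130421/160225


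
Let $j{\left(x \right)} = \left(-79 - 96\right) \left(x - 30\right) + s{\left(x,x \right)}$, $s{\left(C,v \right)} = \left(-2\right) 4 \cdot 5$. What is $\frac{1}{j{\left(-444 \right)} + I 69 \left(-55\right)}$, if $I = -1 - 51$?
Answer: $\frac{1}{280250} \approx 3.5682 \cdot 10^{-6}$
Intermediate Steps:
$I = -52$ ($I = -1 - 51 = -52$)
$s{\left(C,v \right)} = -40$ ($s{\left(C,v \right)} = \left(-8\right) 5 = -40$)
$j{\left(x \right)} = 5210 - 175 x$ ($j{\left(x \right)} = \left(-79 - 96\right) \left(x - 30\right) - 40 = - 175 \left(-30 + x\right) - 40 = \left(5250 - 175 x\right) - 40 = 5210 - 175 x$)
$\frac{1}{j{\left(-444 \right)} + I 69 \left(-55\right)} = \frac{1}{\left(5210 - -77700\right) + \left(-52\right) 69 \left(-55\right)} = \frac{1}{\left(5210 + 77700\right) - -197340} = \frac{1}{82910 + 197340} = \frac{1}{280250}$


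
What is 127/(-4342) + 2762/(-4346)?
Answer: -6272273/9435166 ≈ -0.66478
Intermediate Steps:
127/(-4342) + 2762/(-4346) = 127*(-1/4342) + 2762*(-1/4346) = -127/4342 - 1381/2173 = -6272273/9435166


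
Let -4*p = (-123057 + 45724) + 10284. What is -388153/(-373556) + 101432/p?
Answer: 177587399265/25046556244 ≈ 7.0903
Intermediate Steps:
p = 67049/4 (p = -((-123057 + 45724) + 10284)/4 = -(-77333 + 10284)/4 = -1/4*(-67049) = 67049/4 ≈ 16762.)
-388153/(-373556) + 101432/p = -388153/(-373556) + 101432/(67049/4) = -388153*(-1/373556) + 101432*(4/67049) = 388153/373556 + 405728/67049 = 177587399265/25046556244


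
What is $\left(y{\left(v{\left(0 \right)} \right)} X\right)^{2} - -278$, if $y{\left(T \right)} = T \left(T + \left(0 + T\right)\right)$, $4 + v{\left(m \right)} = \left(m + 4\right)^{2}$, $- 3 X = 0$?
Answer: $278$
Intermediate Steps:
$X = 0$ ($X = \left(- \frac{1}{3}\right) 0 = 0$)
$v{\left(m \right)} = -4 + \left(4 + m\right)^{2}$ ($v{\left(m \right)} = -4 + \left(m + 4\right)^{2} = -4 + \left(4 + m\right)^{2}$)
$y{\left(T \right)} = 2 T^{2}$ ($y{\left(T \right)} = T \left(T + T\right) = T 2 T = 2 T^{2}$)
$\left(y{\left(v{\left(0 \right)} \right)} X\right)^{2} - -278 = \left(2 \left(-4 + \left(4 + 0\right)^{2}\right)^{2} \cdot 0\right)^{2} - -278 = \left(2 \left(-4 + 4^{2}\right)^{2} \cdot 0\right)^{2} + 278 = \left(2 \left(-4 + 16\right)^{2} \cdot 0\right)^{2} + 278 = \left(2 \cdot 12^{2} \cdot 0\right)^{2} + 278 = \left(2 \cdot 144 \cdot 0\right)^{2} + 278 = \left(288 \cdot 0\right)^{2} + 278 = 0^{2} + 278 = 0 + 278 = 278$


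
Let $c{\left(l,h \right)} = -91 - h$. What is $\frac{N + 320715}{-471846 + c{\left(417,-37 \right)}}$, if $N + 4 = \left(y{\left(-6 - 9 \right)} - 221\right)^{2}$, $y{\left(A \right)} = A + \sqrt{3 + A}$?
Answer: $- \frac{25093}{31460} + \frac{236 i \sqrt{3}}{117975} \approx -0.79762 + 0.0034648 i$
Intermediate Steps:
$N = -4 + \left(-236 + 2 i \sqrt{3}\right)^{2}$ ($N = -4 + \left(\left(\left(-6 - 9\right) + \sqrt{3 - 15}\right) - 221\right)^{2} = -4 + \left(\left(-15 + \sqrt{3 - 15}\right) - 221\right)^{2} = -4 + \left(\left(-15 + \sqrt{-12}\right) - 221\right)^{2} = -4 + \left(\left(-15 + 2 i \sqrt{3}\right) - 221\right)^{2} = -4 + \left(-236 + 2 i \sqrt{3}\right)^{2} \approx 55680.0 - 1635.1 i$)
$\frac{N + 320715}{-471846 + c{\left(417,-37 \right)}} = \frac{\left(55680 - 944 i \sqrt{3}\right) + 320715}{-471846 - 54} = \frac{376395 - 944 i \sqrt{3}}{-471846 + \left(-91 + 37\right)} = \frac{376395 - 944 i \sqrt{3}}{-471846 - 54} = \frac{376395 - 944 i \sqrt{3}}{-471900} = \left(376395 - 944 i \sqrt{3}\right) \left(- \frac{1}{471900}\right) = - \frac{25093}{31460} + \frac{236 i \sqrt{3}}{117975}$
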